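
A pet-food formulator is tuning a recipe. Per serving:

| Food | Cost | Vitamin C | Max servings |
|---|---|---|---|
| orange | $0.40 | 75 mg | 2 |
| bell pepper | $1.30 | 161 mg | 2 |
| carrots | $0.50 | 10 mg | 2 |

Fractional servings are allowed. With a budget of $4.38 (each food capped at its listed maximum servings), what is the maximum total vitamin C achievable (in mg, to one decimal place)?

491.6 mg

Vitamin C per dollar: orange 187.5, bell pepper 123.8, carrots 20.
Take 2 servings of orange: spends $0.80, +150.0 mg vitamin C (running total 150.0 mg).
Take 2 servings of bell pepper: spends $2.60, +322.0 mg vitamin C (running total 472.0 mg).
Take 1.96 servings of carrots: spends $0.98, +19.6 mg vitamin C (running total 491.6 mg).
Filling greedily by vitamin C-per-dollar is optimal for one linear limit, giving 491.6 mg.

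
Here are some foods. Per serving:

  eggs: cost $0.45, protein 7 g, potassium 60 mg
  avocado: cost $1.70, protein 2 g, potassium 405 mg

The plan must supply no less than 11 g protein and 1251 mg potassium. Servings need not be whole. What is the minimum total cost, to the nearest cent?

$5.39

An LP optimum is at a vertex; with two nutrient constraints at most two foods are used. Check each candidate.
eggs only: max(11/7, 1251/60) = 20.85 servings → $9.38.
avocado only: max(11/2, 1251/405) = 5.5 servings → $9.35.
eggs + avocado with both tight: 0.7193 servings and 2.982 servings → $5.39.
Cheapest feasible corner: $5.39.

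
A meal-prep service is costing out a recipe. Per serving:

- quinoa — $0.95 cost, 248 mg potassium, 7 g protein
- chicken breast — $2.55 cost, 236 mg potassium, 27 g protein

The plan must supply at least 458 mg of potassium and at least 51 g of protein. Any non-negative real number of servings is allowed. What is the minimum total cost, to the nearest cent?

$4.84

This is a tiny linear program; its minimum lies at a vertex of the feasible set. List the vertices and price them.
quinoa only: max(458/248, 51/7) = 7.286 servings → $6.92.
chicken breast only: max(458/236, 51/27) = 1.941 servings → $4.95.
quinoa + chicken breast with both tight: 0.06542 servings and 1.872 servings → $4.84.
Cheapest feasible corner: $4.84.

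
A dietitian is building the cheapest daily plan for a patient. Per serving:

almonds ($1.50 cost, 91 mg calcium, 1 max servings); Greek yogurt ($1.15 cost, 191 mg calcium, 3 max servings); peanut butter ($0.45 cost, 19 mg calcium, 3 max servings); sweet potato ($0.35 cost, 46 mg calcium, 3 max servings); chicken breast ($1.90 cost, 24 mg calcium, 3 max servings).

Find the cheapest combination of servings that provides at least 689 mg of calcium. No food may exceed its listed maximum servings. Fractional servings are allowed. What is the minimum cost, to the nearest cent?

Cost per mg of calcium: Greek yogurt $0.0060, sweet potato $0.0076, almonds $0.0165, peanut butter $0.0237, chicken breast $0.0792.
Take 3 servings of Greek yogurt: +573.0 mg calcium for $3.45 (total $3.45, still need 116.0 mg).
Take 2.522 servings of sweet potato: +116.0 mg calcium for $0.88 (total $4.33, still need 0.0 mg).
Greedy by cheapest-per-mg is optimal for a single linear constraint, so the minimum cost is $4.33.

$4.33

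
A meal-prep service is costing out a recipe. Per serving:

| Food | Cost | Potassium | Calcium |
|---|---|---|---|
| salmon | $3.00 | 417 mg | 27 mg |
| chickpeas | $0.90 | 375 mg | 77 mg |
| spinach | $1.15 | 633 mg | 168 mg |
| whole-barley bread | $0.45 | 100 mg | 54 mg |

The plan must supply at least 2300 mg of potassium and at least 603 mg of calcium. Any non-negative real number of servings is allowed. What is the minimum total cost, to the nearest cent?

$4.18

An LP optimum is at a vertex; with two nutrient constraints at most two foods are used. Check each candidate.
salmon only: max(2300/417, 603/27) = 22.33 servings → $67.00.
chickpeas only: max(2300/375, 603/77) = 7.831 servings → $7.05.
spinach only: max(2300/633, 603/168) = 3.633 servings → $4.18.
whole-barley bread only: max(2300/100, 603/54) = 23 servings → $10.35.
salmon + chickpeas with both targets exact would need a negative amount; discard.
salmon + spinach with both tight: 0.08876 servings and 3.575 servings → $4.38.
salmon + whole-barley bread with both tight: 3.224 servings and 9.554 servings → $13.97.
chickpeas + spinach with both tight: 0.3297 servings and 3.438 servings → $4.25.
chickpeas + whole-barley bread with both tight: 5.092 servings and 3.906 servings → $6.34.
spinach + whole-barley bread: the both-tight solution has a negative serving — not a feasible corner.
The minimum over all feasible corners is $4.18.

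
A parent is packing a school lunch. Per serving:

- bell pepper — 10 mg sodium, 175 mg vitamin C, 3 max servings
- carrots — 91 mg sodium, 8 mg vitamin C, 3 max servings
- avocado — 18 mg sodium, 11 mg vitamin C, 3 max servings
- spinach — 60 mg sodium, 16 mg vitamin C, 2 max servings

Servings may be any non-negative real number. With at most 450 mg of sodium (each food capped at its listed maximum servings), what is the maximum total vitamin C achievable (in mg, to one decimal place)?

611.6 mg

Vitamin C per mg sodium: bell pepper 17.5, avocado 0.6111, spinach 0.2667, carrots 0.08791.
Take 3 servings of bell pepper: uses 30 mg sodium, +525.0 mg vitamin C (running total 525.0 mg).
Take 3 servings of avocado: uses 54 mg sodium, +33.0 mg vitamin C (running total 558.0 mg).
Take 2 servings of spinach: uses 120 mg sodium, +32.0 mg vitamin C (running total 590.0 mg).
Take 2.703 servings of carrots: uses 246 mg sodium, +21.6 mg vitamin C (running total 611.6 mg).
Greedy by best ratio exhausts the sodium allowance optimally: 611.6 mg.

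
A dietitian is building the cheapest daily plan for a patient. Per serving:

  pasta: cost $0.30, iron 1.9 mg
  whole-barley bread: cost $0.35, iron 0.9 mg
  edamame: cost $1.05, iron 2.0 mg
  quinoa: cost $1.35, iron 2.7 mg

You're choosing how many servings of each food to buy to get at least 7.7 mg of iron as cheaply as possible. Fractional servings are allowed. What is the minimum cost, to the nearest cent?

$1.22

Cost per mg of iron: pasta $0.1579, whole-barley bread $0.3889, quinoa $0.5000, edamame $0.5250.
With no serving limits, use only pasta: 7.7 mg / 1.9 mg = 4.053 servings × $0.30 = $1.22.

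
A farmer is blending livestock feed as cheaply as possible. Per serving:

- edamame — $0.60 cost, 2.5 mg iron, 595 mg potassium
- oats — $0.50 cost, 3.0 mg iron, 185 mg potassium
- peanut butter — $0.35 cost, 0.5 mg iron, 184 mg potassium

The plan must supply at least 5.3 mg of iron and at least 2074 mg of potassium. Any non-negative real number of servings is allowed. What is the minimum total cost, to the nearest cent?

Two binding constraints pin down two serving amounts, so the optimal mix uses at most two foods. The candidates are each food alone (scaled to the tighter of iron/potassium) and each pair with both constraints tight.
edamame only: max(5.3/2.5, 2074/595) = 3.486 servings → $2.09.
oats only: max(5.3/3.0, 2074/185) = 11.21 servings → $5.61.
peanut butter only: max(5.3/0.5, 2074/184) = 11.27 servings → $3.95.
edamame + oats: the both-tight solution has a negative serving — not a feasible corner.
edamame + peanut butter with both targets exact would need a negative amount; discard.
oats + peanut butter with both targets exact would need a negative amount; discard.
The minimum over all feasible corners is $2.09.

$2.09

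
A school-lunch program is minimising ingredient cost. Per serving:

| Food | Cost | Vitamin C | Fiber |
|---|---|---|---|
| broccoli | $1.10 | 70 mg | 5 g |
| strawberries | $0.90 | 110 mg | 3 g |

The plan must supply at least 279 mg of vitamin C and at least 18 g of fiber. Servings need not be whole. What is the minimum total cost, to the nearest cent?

$4.06

Two binding constraints pin down two serving amounts, so the optimal mix uses at most two foods. The candidates are each food alone (scaled to the tighter of vitamin C/fiber) and each pair with both constraints tight.
broccoli only: max(279/70, 18/5) = 3.986 servings → $4.38.
strawberries only: max(279/110, 18/3) = 6 servings → $5.40.
broccoli + strawberries with both tight: 3.362 servings and 0.3971 servings → $4.06.
So the least-cost plan costs $4.06.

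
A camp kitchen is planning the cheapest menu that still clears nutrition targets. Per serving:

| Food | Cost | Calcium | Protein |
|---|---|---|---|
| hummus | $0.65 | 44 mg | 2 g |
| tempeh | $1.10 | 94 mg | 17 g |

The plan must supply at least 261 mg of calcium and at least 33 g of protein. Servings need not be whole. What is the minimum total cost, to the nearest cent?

$3.05

For a min-cost LP with two ≥-constraints, a basic feasible solution has at most two positive variables.
hummus only: max(261/44, 33/2) = 16.5 servings → $10.72.
tempeh only: max(261/94, 33/17) = 2.777 servings → $3.05.
hummus + tempeh with both tight: 2.384 servings and 1.661 servings → $3.38.
Cheapest feasible corner: $3.05.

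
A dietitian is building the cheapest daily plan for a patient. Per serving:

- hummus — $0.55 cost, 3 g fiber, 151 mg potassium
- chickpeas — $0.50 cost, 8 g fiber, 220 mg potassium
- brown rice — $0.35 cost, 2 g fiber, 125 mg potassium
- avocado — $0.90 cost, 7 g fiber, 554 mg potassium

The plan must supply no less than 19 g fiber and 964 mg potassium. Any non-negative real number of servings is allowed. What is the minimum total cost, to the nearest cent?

For a min-cost LP with two ≥-constraints, a basic feasible solution has at most two positive variables.
hummus only: max(19/3, 964/151) = 6.384 servings → $3.51.
chickpeas only: max(19/8, 964/220) = 4.382 servings → $2.19.
brown rice only: max(19/2, 964/125) = 9.5 servings → $3.33.
avocado only: max(19/7, 964/554) = 2.714 servings → $2.44.
hummus + chickpeas with both targets exact would need a negative amount; discard.
hummus + brown rice with both tight: 6.123 servings and 0.3151 servings → $3.48.
hummus + avocado with both tight: 6.245 servings and 0.03802 servings → $3.47.
chickpeas + brown rice with both tight: 0.7982 servings and 6.307 servings → $2.61.
chickpeas + avocado with both tight: 1.306 servings and 1.221 servings → $1.75.
brown rice + avocado: intersection lies outside the first quadrant.
So the least-cost plan costs $1.75.

$1.75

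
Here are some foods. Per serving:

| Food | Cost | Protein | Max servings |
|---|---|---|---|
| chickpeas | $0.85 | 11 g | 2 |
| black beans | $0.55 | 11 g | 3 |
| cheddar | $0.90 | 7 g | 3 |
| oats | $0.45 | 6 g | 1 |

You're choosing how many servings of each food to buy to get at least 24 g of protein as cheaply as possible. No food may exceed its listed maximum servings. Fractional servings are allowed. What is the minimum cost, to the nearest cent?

$1.20

Cost per g of protein: black beans $0.0500, oats $0.0750, chickpeas $0.0773, cheddar $0.1286.
Take 2.182 servings of black beans: +24.0 g protein for $1.20 (total $1.20, still need 0.0 g).
Greedy by cheapest-per-g is optimal for a single linear constraint, so the minimum cost is $1.20.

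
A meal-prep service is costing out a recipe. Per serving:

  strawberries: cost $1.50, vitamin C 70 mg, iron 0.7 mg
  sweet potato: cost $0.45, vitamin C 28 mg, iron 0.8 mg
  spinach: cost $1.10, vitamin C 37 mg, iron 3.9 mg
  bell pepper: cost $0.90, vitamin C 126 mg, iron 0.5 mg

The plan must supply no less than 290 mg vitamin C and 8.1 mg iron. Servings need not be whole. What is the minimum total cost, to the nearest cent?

An LP optimum is at a vertex; with two nutrient constraints at most two foods are used. Check each candidate.
strawberries only: max(290/70, 8.1/0.7) = 11.57 servings → $17.36.
sweet potato only: max(290/28, 8.1/0.8) = 10.36 servings → $4.66.
spinach only: max(290/37, 8.1/3.9) = 7.838 servings → $8.62.
bell pepper only: max(290/126, 8.1/0.5) = 16.2 servings → $14.58.
strawberries + sweet potato with both tight: 0.1429 servings and 10 servings → $4.71.
strawberries + spinach with both tight: 3.364 servings and 1.473 servings → $6.67.
strawberries + bell pepper: the both-tight solution has a negative serving — not a feasible corner.
sweet potato + spinach: intersection lies outside the first quadrant.
sweet potato + bell pepper with both tight: 10.09 servings and 0.05991 servings → $4.59.
spinach + bell pepper with both tight: 1.852 servings and 1.758 servings → $3.62.
Cheapest feasible corner: $3.62.

$3.62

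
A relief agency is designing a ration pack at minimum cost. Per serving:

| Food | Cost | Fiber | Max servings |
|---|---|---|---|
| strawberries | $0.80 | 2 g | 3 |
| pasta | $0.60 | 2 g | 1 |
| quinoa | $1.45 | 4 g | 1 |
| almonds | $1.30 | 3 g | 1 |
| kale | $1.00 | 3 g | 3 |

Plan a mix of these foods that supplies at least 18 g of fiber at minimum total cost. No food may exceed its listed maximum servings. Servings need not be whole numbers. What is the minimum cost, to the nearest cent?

$6.25

Cost per g of fiber: pasta $0.3000, kale $0.3333, quinoa $0.3625, strawberries $0.4000, almonds $0.4333.
Take 1 serving of pasta: +2.0 g fiber for $0.60 (total $0.60, still need 16.0 g).
Take 3 servings of kale: +9.0 g fiber for $3.00 (total $3.60, still need 7.0 g).
Take 1 serving of quinoa: +4.0 g fiber for $1.45 (total $5.05, still need 3.0 g).
Take 1.5 servings of strawberries: +3.0 g fiber for $1.20 (total $6.25, still need 0.0 g).
Greedy by cheapest-per-g is optimal for a single linear constraint, so the minimum cost is $6.25.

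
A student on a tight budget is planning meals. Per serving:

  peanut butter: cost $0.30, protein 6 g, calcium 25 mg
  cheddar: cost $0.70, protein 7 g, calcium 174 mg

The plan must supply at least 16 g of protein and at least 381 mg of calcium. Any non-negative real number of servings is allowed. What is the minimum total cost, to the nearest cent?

peanut butter only: max(16/6, 381/25) = 15.24 servings → $4.57.
cheddar only: max(16/7, 381/174) = 2.286 servings → $1.60.
peanut butter + cheddar with both tight: 0.1346 servings and 2.17 servings → $1.56.
The minimum over all feasible corners is $1.56.

$1.56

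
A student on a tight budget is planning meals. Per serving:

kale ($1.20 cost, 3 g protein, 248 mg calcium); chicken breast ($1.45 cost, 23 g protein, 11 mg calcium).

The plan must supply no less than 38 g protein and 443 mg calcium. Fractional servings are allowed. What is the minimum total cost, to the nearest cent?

$4.14

With two linear requirements the optimum uses one or two foods; enumerate the corners.
kale only: max(38/3, 443/248) = 12.67 servings → $15.20.
chicken breast only: max(38/23, 443/11) = 40.27 servings → $58.40.
kale + chicken breast with both tight: 1.723 servings and 1.427 servings → $4.14.
So the least-cost plan costs $4.14.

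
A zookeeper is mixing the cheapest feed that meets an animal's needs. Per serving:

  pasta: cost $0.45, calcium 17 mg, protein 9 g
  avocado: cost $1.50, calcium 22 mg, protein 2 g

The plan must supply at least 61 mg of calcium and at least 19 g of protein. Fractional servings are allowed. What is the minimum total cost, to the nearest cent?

Check every corner: each single food scaled to meet both minima, and each pair solved so both constraints bind.
pasta only: max(61/17, 19/9) = 3.588 servings → $1.61.
avocado only: max(61/22, 19/2) = 9.5 servings → $14.25.
pasta + avocado with both tight: 1.805 servings and 1.378 servings → $2.88.
Cheapest feasible corner: $1.61.

$1.61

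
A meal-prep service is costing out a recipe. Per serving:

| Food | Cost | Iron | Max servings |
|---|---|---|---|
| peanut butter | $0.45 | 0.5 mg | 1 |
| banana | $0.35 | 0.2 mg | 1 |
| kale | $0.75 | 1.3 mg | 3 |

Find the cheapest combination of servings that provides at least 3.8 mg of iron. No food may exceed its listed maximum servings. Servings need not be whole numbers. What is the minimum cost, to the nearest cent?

$2.19

Cost per mg of iron: kale $0.5769, peanut butter $0.9000, banana $1.7500.
Take 2.923 servings of kale: +3.8 mg iron for $2.19 (total $2.19, still need 0.0 mg).
Greedy by cheapest-per-mg is optimal for a single linear constraint, so the minimum cost is $2.19.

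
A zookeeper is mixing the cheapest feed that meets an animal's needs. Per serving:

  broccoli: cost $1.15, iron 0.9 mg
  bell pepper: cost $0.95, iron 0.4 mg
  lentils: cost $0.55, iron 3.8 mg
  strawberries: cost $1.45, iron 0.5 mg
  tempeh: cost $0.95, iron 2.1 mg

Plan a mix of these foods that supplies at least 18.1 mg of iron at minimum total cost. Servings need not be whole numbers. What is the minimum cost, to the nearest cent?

Cost per mg of iron: lentils $0.1447, tempeh $0.4524, broccoli $1.2778, bell pepper $2.3750, strawberries $2.9000.
With no serving limits, use only lentils: 18.1 mg / 3.8 mg = 4.763 servings × $0.55 = $2.62.

$2.62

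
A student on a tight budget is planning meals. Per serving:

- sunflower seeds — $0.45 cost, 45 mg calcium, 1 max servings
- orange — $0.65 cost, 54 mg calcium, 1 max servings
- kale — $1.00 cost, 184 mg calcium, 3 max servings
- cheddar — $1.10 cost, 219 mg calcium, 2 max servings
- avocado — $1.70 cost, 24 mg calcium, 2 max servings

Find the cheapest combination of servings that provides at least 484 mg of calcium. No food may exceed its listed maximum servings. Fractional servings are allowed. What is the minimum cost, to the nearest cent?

Cost per mg of calcium: cheddar $0.0050, kale $0.0054, sunflower seeds $0.0100, orange $0.0120, avocado $0.0708.
Take 2 servings of cheddar: +438.0 mg calcium for $2.20 (total $2.20, still need 46.0 mg).
Take 0.25 servings of kale: +46.0 mg calcium for $0.25 (total $2.45, still need 0.0 mg).
Filling from the cheapest source first is optimal under one linear minimum: $2.45.

$2.45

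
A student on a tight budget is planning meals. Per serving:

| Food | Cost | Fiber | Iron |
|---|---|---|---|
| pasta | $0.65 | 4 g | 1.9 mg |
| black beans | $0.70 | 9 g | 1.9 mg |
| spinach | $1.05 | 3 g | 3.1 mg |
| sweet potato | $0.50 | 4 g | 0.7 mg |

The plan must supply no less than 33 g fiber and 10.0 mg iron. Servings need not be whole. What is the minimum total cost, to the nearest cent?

$3.54

With two linear requirements the optimum uses one or two foods; enumerate the corners.
pasta only: max(33/4, 10.0/1.9) = 8.25 servings → $5.36.
black beans only: max(33/9, 10.0/1.9) = 5.263 servings → $3.68.
spinach only: max(33/3, 10.0/3.1) = 11 servings → $11.55.
sweet potato only: max(33/4, 10.0/0.7) = 14.29 servings → $7.14.
pasta + black beans with both tight: 2.874 servings and 2.389 servings → $3.54.
pasta + spinach: intersection lies outside the first quadrant.
pasta + sweet potato with both tight: 3.521 servings and 4.729 servings → $4.65.
black beans + spinach with both tight: 3.257 servings and 1.23 servings → $3.57.
black beans + sweet potato: intersection lies outside the first quadrant.
spinach + sweet potato with both tight: 1.641 servings and 7.019 servings → $5.23.
Cheapest feasible corner: $3.54.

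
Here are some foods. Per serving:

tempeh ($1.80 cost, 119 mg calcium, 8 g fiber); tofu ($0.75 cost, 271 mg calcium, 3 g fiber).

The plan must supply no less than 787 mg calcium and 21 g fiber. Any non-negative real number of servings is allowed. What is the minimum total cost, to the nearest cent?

$4.88

tempeh only: max(787/119, 21/8) = 6.613 servings → $11.90.
tofu only: max(787/271, 21/3) = 7 servings → $5.25.
tempeh + tofu with both tight: 1.839 servings and 2.097 servings → $4.88.
So the least-cost plan costs $4.88.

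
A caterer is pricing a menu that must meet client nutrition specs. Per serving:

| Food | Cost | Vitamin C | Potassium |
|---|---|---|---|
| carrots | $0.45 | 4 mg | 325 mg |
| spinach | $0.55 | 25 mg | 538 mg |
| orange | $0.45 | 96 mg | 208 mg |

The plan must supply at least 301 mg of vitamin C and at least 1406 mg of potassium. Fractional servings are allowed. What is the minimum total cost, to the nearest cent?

$2.09

An LP optimum is at a vertex; with two nutrient constraints at most two foods are used. Check each candidate.
carrots only: max(301/4, 1406/325) = 75.25 servings → $33.86.
spinach only: max(301/25, 1406/538) = 12.04 servings → $6.62.
orange only: max(301/96, 1406/208) = 6.76 servings → $3.04.
carrots + spinach: intersection lies outside the first quadrant.
carrots + orange with both tight: 2.383 servings and 3.036 servings → $2.44.
spinach + orange with both tight: 1.558 servings and 2.73 servings → $2.09.
Cheapest feasible corner: $2.09.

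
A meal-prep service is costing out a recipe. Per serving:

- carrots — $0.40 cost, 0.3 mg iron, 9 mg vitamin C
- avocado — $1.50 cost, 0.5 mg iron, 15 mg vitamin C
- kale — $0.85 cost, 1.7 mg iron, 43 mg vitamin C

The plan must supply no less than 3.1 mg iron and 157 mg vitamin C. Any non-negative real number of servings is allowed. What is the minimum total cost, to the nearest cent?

$3.10

Minimising a linear cost over {iron ≥ 3.1, vitamin C ≥ 157, servings ≥ 0} — the optimum is at a vertex, using one or two foods.
carrots only: max(3.1/0.3, 157/9) = 17.44 servings → $6.98.
avocado only: max(3.1/0.5, 157/15) = 10.47 servings → $15.70.
kale only: max(3.1/1.7, 157/43) = 3.651 servings → $3.10.
carrots + avocado (both tight): parallel constraints — no distinct corner.
carrots + kale with both targets exact would need a negative amount; discard.
avocado + kale: the both-tight solution has a negative serving — not a feasible corner.
The minimum over all feasible corners is $3.10.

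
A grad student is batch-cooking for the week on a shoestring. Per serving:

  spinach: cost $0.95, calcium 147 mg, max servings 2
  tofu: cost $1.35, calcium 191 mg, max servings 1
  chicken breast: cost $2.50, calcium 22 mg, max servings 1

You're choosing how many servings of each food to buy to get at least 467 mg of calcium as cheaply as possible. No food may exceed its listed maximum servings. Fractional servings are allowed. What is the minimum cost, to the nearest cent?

$3.12

Cost per mg of calcium: spinach $0.0065, tofu $0.0071, chicken breast $0.1136.
Take 2 servings of spinach: +294.0 mg calcium for $1.90 (total $1.90, still need 173.0 mg).
Take 0.9058 servings of tofu: +173.0 mg calcium for $1.22 (total $3.12, still need 0.0 mg).
Filling from the cheapest source first is optimal under one linear minimum: $3.12.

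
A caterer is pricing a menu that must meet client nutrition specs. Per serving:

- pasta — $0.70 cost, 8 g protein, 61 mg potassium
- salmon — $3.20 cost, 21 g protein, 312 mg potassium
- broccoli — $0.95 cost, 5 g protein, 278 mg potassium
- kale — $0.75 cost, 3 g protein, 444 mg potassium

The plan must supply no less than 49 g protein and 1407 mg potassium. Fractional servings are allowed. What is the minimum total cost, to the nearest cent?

The cheapest plan sits at a corner of the feasible region — with two constraints it uses at most two foods.
pasta only: max(49/8, 1407/61) = 23.07 servings → $16.15.
salmon only: max(49/21, 1407/312) = 4.51 servings → $14.43.
broccoli only: max(49/5, 1407/278) = 9.8 servings → $9.31.
kale only: max(49/3, 1407/444) = 16.33 servings → $12.25.
pasta + salmon: intersection lies outside the first quadrant.
pasta + broccoli with both tight: 3.433 servings and 4.308 servings → $6.50.
pasta + kale with both tight: 5.205 servings and 2.454 servings → $5.48.
salmon + broccoli with both tight: 1.54 servings and 3.333 servings → $8.09.
salmon + kale with both tight: 2.09 servings and 1.7 servings → $7.96.
broccoli + kale: the both-tight solution has a negative serving — not a feasible corner.
The minimum over all feasible corners is $5.48.

$5.48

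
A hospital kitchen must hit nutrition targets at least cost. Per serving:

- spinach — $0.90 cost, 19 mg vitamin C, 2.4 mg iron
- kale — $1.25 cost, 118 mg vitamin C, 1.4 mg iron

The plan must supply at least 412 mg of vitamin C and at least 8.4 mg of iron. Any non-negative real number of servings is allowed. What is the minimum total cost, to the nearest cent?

Two binding constraints pin down two serving amounts, so the optimal mix uses at most two foods. The candidates are each food alone (scaled to the tighter of vitamin C/iron) and each pair with both constraints tight.
spinach only: max(412/19, 8.4/2.4) = 21.68 servings → $19.52.
kale only: max(412/118, 8.4/1.4) = 6 servings → $7.50.
spinach + kale with both tight: 1.615 servings and 3.231 servings → $5.49.
The minimum over all feasible corners is $5.49.

$5.49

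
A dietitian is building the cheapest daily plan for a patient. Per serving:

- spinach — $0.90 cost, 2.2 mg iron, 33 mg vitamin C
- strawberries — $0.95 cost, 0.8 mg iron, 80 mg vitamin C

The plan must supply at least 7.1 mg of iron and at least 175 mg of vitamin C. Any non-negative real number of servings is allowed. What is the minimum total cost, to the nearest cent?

Check every corner: each single food scaled to meet both minima, and each pair solved so both constraints bind.
spinach only: max(7.1/2.2, 175/33) = 5.303 servings → $4.77.
strawberries only: max(7.1/0.8, 175/80) = 8.875 servings → $8.43.
spinach + strawberries with both tight: 2.861 servings and 1.007 servings → $3.53.
The minimum over all feasible corners is $3.53.

$3.53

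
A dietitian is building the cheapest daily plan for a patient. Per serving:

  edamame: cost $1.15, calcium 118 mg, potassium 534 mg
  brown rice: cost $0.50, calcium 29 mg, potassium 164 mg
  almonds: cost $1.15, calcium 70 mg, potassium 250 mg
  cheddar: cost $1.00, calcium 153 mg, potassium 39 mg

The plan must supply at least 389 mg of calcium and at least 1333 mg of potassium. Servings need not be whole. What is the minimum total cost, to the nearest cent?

$3.47

edamame only: max(389/118, 1333/534) = 3.297 servings → $3.79.
brown rice only: max(389/29, 1333/164) = 13.41 servings → $6.71.
almonds only: max(389/70, 1333/250) = 5.557 servings → $6.39.
cheddar only: max(389/153, 1333/39) = 34.18 servings → $34.18.
edamame + brown rice: the both-tight solution has a negative serving — not a feasible corner.
edamame + almonds with both targets exact would need a negative amount; discard.
edamame + cheddar with both tight: 2.448 servings and 0.6541 servings → $3.47.
brown rice + almonds: intersection lies outside the first quadrant.
brown rice + cheddar with both tight: 7.879 servings and 1.049 servings → $4.99.
almonds + cheddar with both tight: 5.315 servings and 0.1109 servings → $6.22.
Cheapest feasible corner: $3.47.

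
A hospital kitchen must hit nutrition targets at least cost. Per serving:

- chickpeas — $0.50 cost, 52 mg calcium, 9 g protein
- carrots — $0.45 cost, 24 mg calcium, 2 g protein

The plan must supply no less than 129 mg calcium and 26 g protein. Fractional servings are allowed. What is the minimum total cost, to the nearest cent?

$1.44

This is a tiny linear program; its minimum lies at a vertex of the feasible set. List the vertices and price them.
chickpeas only: max(129/52, 26/9) = 2.889 servings → $1.44.
carrots only: max(129/24, 26/2) = 13 servings → $5.85.
chickpeas + carrots: the both-tight solution has a negative serving — not a feasible corner.
Cheapest feasible corner: $1.44.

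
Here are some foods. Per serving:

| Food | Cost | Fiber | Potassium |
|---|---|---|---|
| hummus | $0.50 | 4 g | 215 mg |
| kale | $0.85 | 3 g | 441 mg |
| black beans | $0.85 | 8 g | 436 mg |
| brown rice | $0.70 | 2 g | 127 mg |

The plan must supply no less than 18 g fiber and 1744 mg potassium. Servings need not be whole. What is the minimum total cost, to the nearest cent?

$3.37

This is a tiny linear program; its minimum lies at a vertex of the feasible set. List the vertices and price them.
hummus only: max(18/4, 1744/215) = 8.112 servings → $4.06.
kale only: max(18/3, 1744/441) = 6 servings → $5.10.
black beans only: max(18/8, 1744/436) = 4 servings → $3.40.
brown rice only: max(18/2, 1744/127) = 13.73 servings → $9.61.
hummus + kale with both tight: 2.418 servings and 2.776 servings → $3.57.
hummus + black beans with both targets exact would need a negative amount; discard.
hummus + brown rice with both targets exact would need a negative amount; discard.
kale + black beans with both tight: 2.75 servings and 1.219 servings → $3.37.
kale + brown rice with both tight: 2.399 servings and 5.401 servings → $5.82.
black beans + brown rice with both targets exact would need a negative amount; discard.
The minimum over all feasible corners is $3.37.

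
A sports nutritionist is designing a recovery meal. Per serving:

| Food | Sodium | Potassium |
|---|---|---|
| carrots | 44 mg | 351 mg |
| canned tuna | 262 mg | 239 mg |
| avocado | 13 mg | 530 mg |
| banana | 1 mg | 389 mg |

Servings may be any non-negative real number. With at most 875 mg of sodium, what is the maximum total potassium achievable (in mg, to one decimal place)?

340375.0 mg

Potassium per mg sodium: banana 389, avocado 40.77, carrots 7.977, canned tuna 0.9122.
With no serving limits, spend the whole sodium allowance on banana: 875 mg / 1 mg × 389 mg = 340375.0 mg.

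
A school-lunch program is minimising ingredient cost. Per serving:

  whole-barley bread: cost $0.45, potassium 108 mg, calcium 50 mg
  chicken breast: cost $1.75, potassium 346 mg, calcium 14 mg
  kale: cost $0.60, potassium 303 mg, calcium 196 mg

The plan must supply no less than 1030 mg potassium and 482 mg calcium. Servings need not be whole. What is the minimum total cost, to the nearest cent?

For a min-cost LP with two ≥-constraints, a basic feasible solution has at most two positive variables.
whole-barley bread only: max(1030/108, 482/50) = 9.64 servings → $4.34.
chicken breast only: max(1030/346, 482/14) = 34.43 servings → $60.25.
kale only: max(1030/303, 482/196) = 3.399 servings → $2.04.
whole-barley bread + chicken breast with both targets exact would need a negative amount; discard.
whole-barley bread + kale with both tight: 9.278 servings and 0.09239 servings → $4.23.
chicken breast + kale with both tight: 0.8783 servings and 2.396 servings → $2.97.
The minimum over all feasible corners is $2.04.

$2.04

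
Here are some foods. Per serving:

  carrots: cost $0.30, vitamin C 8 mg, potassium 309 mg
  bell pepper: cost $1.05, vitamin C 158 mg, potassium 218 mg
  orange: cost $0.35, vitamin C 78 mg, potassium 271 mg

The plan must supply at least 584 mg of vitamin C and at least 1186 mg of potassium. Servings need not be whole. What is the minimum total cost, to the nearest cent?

Minimising a linear cost over {vitamin C ≥ 584, potassium ≥ 1186, servings ≥ 0} — the optimum is at a vertex, using one or two foods.
carrots only: max(584/8, 1186/309) = 73 servings → $21.90.
bell pepper only: max(584/158, 1186/218) = 5.44 servings → $5.71.
orange only: max(584/78, 1186/271) = 7.487 servings → $2.62.
carrots + bell pepper with both tight: 1.276 servings and 3.632 servings → $4.20.
carrots + orange: intersection lies outside the first quadrant.
bell pepper + orange with both tight: 2.547 servings and 2.327 servings → $3.49.
The minimum over all feasible corners is $2.62.

$2.62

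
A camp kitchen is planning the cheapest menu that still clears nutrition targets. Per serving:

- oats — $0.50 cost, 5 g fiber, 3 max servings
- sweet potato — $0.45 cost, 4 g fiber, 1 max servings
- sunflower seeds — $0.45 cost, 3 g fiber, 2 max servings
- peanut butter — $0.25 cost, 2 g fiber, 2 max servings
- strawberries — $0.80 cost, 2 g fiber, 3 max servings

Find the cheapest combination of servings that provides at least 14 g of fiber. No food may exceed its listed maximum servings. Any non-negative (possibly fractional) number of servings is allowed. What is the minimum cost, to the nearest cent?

$1.40

Cost per g of fiber: oats $0.1000, sweet potato $0.1125, peanut butter $0.1250, sunflower seeds $0.1500, strawberries $0.4000.
Take 2.8 servings of oats: +14.0 g fiber for $1.40 (total $1.40, still need 0.0 g).
Greedy by cheapest-per-g is optimal for a single linear constraint, so the minimum cost is $1.40.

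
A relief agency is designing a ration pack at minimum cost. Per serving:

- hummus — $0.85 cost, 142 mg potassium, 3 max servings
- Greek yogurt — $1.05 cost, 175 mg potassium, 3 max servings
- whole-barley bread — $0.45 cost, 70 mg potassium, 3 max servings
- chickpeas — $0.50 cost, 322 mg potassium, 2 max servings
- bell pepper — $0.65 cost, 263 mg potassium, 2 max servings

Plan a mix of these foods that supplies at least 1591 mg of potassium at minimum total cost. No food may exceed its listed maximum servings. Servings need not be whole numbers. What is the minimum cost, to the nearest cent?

Cost per mg of potassium: chickpeas $0.0016, bell pepper $0.0025, hummus $0.0060, Greek yogurt $0.0060, whole-barley bread $0.0064.
Take 2 servings of chickpeas: +644.0 mg potassium for $1.00 (total $1.00, still need 947.0 mg).
Take 2 servings of bell pepper: +526.0 mg potassium for $1.30 (total $2.30, still need 421.0 mg).
Take 2.965 servings of hummus: +421.0 mg potassium for $2.52 (total $4.82, still need 0.0 mg).
Filling from the cheapest source first is optimal under one linear minimum: $4.82.

$4.82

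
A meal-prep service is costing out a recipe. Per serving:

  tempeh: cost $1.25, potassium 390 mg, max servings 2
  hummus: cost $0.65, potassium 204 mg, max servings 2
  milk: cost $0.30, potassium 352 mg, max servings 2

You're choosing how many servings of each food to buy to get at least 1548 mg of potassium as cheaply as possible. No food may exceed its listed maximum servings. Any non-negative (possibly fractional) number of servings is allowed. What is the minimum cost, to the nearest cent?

Cost per mg of potassium: milk $0.0009, hummus $0.0032, tempeh $0.0032.
Take 2 servings of milk: +704.0 mg potassium for $0.60 (total $0.60, still need 844.0 mg).
Take 2 servings of hummus: +408.0 mg potassium for $1.30 (total $1.90, still need 436.0 mg).
Take 1.118 servings of tempeh: +436.0 mg potassium for $1.40 (total $3.30, still need 0.0 mg).
Filling from the cheapest source first is optimal under one linear minimum: $3.30.

$3.30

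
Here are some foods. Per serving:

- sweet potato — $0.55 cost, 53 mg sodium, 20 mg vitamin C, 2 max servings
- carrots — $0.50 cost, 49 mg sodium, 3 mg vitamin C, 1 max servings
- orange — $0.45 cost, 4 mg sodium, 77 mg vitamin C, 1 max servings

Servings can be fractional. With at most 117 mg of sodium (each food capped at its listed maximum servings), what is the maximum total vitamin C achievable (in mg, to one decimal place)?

Vitamin C per mg sodium: orange 19.25, sweet potato 0.3774, carrots 0.06122.
Take 1 serving of orange: uses 4 mg sodium, +77.0 mg vitamin C (running total 77.0 mg).
Take 2 servings of sweet potato: uses 106 mg sodium, +40.0 mg vitamin C (running total 117.0 mg).
Take 0.1429 servings of carrots: uses 7 mg sodium, +0.4 mg vitamin C (running total 117.4 mg).
Filling greedily by vitamin C-per-mg sodium is optimal for one linear limit, giving 117.4 mg.

117.4 mg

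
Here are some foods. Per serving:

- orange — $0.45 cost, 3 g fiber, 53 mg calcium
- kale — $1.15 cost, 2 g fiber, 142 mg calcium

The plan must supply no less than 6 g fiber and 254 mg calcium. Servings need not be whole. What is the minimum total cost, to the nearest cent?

orange only: max(6/3, 254/53) = 4.792 servings → $2.16.
kale only: max(6/2, 254/142) = 3 servings → $3.45.
orange + kale with both tight: 1.075 servings and 1.387 servings → $2.08.
Cheapest feasible corner: $2.08.

$2.08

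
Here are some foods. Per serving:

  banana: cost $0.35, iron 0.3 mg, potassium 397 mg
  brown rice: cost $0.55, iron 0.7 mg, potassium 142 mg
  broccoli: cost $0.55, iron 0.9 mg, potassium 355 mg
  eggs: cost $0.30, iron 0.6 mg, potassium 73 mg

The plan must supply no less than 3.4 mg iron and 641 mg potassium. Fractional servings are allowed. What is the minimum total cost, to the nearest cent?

$1.79

With two linear requirements the optimum uses one or two foods; enumerate the corners.
banana only: max(3.4/0.3, 641/397) = 11.33 servings → $3.97.
brown rice only: max(3.4/0.7, 641/142) = 4.857 servings → $2.67.
broccoli only: max(3.4/0.9, 641/355) = 3.778 servings → $2.08.
eggs only: max(3.4/0.6, 641/73) = 8.781 servings → $2.63.
banana + brown rice: intersection lies outside the first quadrant.
banana + broccoli: the both-tight solution has a negative serving — not a feasible corner.
banana + eggs with both tight: 0.6306 servings and 5.351 servings → $1.83.
brown rice + broccoli: intersection lies outside the first quadrant.
brown rice + eggs with both tight: 4 servings and 1 serving → $2.50.
broccoli + eggs with both tight: 0.926 servings and 4.278 servings → $1.79.
So the least-cost plan costs $1.79.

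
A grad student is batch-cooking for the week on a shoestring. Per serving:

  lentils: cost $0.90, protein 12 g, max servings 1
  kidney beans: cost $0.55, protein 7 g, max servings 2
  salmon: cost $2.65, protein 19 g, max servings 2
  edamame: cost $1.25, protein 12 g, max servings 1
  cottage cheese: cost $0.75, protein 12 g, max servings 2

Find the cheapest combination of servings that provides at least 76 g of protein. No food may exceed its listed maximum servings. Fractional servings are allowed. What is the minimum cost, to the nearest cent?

$6.70

Cost per g of protein: cottage cheese $0.0625, lentils $0.0750, kidney beans $0.0786, edamame $0.1042, salmon $0.1395.
Take 2 servings of cottage cheese: +24.0 g protein for $1.50 (total $1.50, still need 52.0 g).
Take 1 serving of lentils: +12.0 g protein for $0.90 (total $2.40, still need 40.0 g).
Take 2 servings of kidney beans: +14.0 g protein for $1.10 (total $3.50, still need 26.0 g).
Take 1 serving of edamame: +12.0 g protein for $1.25 (total $4.75, still need 14.0 g).
Take 0.7368 servings of salmon: +14.0 g protein for $1.95 (total $6.70, still need 0.0 g).
Greedy by cheapest-per-g is optimal for a single linear constraint, so the minimum cost is $6.70.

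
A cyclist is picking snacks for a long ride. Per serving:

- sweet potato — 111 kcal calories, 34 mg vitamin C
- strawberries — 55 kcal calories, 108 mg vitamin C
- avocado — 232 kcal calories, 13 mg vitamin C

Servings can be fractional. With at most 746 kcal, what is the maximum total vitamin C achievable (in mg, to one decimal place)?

1464.9 mg

Vitamin C per kcal: strawberries 1.964, sweet potato 0.3063, avocado 0.05603.
With no serving limits, spend the whole calories allowance on strawberries: 746 kcal / 55 kcal × 108 mg = 1464.9 mg.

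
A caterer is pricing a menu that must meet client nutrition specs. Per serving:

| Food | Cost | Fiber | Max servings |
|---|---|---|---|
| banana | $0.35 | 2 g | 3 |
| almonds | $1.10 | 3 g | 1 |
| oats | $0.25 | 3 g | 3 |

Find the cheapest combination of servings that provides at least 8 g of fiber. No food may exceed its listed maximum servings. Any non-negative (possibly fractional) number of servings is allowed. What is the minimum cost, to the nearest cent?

$0.67

Cost per g of fiber: oats $0.0833, banana $0.1750, almonds $0.3667.
Take 2.667 servings of oats: +8.0 g fiber for $0.67 (total $0.67, still need 0.0 g).
Greedy by cheapest-per-g is optimal for a single linear constraint, so the minimum cost is $0.67.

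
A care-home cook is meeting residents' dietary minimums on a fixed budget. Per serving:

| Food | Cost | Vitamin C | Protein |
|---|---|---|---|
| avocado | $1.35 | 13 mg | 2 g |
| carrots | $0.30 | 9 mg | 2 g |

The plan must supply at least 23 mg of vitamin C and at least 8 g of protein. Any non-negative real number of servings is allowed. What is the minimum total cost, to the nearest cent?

An LP optimum is at a vertex; with two nutrient constraints at most two foods are used. Check each candidate.
avocado only: max(23/13, 8/2) = 4 servings → $5.40.
carrots only: max(23/9, 8/2) = 4 servings → $1.20.
avocado + carrots: the both-tight solution has a negative serving — not a feasible corner.
The minimum over all feasible corners is $1.20.

$1.20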